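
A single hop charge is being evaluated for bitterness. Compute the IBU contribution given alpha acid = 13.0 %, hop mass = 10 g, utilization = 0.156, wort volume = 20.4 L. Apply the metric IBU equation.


IBU = (α/100)·mass·U·1000 / V
IBU = (13.0/100)·10·0.156·1000 / 20.4

9.9412 IBU


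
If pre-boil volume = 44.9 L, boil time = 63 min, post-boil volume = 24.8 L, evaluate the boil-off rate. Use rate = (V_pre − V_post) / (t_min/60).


rate = (44.9 − 24.8) / (63/60)

19.1429 L/hr


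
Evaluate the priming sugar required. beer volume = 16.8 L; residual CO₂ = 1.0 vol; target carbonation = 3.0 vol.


sugar = (target − residual)·4.0·V
sugar = (3.0 − 1.0)·4.0·16.8

134.4000 g


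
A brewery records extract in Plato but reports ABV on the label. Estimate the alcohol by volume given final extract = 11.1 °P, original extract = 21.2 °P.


SG = 259/(259 − P);  ABV = (OG − FG)·131.25
OG = 259/(259 − 21.2) = 1.0892
FG = 259/(259 − 11.1) = 1.0448
ABV = (1.0892 − 1.0448)·131.25

5.8241 % ABV


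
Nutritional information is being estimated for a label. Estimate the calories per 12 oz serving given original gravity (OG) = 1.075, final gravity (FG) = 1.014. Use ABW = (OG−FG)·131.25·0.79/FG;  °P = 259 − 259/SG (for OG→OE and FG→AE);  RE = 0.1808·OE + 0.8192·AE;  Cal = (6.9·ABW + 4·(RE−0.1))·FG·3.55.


ABW = (1.075 − 1.014)·131.25·0.79/1.014 = 6.2376
OE = 259 − 259/1.075 = 18.0698 °P
AE = 259 − 259/1.014 = 3.5759 °P
RE = 0.1808·18.0698 + 0.8192·3.5759 = 6.1964 °P
Cal = (6.9·6.2376 + 4·(6.1964−0.1))·1.014·3.55

242.7105 kcal


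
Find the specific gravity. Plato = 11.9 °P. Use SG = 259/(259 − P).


SG = 259/(259 − 11.9)

1.0482


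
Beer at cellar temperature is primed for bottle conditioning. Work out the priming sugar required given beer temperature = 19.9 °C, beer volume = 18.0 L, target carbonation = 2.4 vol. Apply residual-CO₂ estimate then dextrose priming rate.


residual = 14.695·(0.01821 + 0.09011·e^(−0.04·T));  sugar = (target − residual)·4.0·V
residual = 14.695·(0.01821 + 0.09011·e^(−0.04·19.9)) = 0.8650
sugar = (2.4 − 0.8650)·4.0·18.0

110.5224 g


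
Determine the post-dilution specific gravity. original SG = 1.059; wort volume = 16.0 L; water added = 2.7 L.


SG_new = 1 + (SG_old − 1)·V_old/(V_old + V_water)
pts = (1.059 − 1)·1000·16.0/(16.0 + 2.7) = 50.4813
SG_new = 1 + 50.4813/1000

1.0505


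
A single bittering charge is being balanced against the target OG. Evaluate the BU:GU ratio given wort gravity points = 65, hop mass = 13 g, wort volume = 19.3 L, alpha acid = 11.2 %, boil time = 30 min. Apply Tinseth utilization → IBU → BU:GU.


U = 1.65·0.000125^(GP/1000)·(1−e^(−0.04t))/4.15;  IBU = (α/100)·m·U·1000/V;  BU:GU = IBU/GP
U = 1.65·0.000125^(65/1000)·(1−e^(−0.04·30))/4.15 = 0.1549
IBU = (11.2/100)·13·0.1549·1000/19.3 = 11.6868
BU:GU = 11.6868/65

0.1798


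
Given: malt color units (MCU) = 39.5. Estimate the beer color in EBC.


SRM = 1.4922·MCU^0.6859;  EBC = SRM·1.97
SRM = 1.4922·39.5^0.6859 = 18.5752
EBC = 18.5752·1.97

36.5931 EBC


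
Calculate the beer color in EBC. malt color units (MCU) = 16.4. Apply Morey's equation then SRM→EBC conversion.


SRM = 1.4922·MCU^0.6859;  EBC = SRM·1.97
SRM = 1.4922·16.4^0.6859 = 10.1646
EBC = 10.1646·1.97

20.0242 EBC


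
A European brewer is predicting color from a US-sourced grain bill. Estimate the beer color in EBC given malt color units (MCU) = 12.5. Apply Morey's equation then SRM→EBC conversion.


SRM = 1.4922·MCU^0.6859;  EBC = SRM·1.97
SRM = 1.4922·12.5^0.6859 = 8.4372
EBC = 8.4372·1.97

16.6213 EBC


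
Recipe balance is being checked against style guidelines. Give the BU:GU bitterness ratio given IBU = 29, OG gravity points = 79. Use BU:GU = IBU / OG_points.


BU:GU = 29 / 79

0.3671


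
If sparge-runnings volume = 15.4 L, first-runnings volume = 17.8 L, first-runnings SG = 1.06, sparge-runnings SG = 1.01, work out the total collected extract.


total = Σ (SG_i − 1)·1000·V_i
first = (1.06 − 1)·1000·17.8 = 1068.0000
sparge = (1.01 − 1)·1000·15.4 = 154.0000
total = 1068.0000 + 154.0000

1222.0000 gravity·L


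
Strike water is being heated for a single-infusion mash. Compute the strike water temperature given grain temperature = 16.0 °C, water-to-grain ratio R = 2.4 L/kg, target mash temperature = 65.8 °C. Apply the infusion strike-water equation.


T_strike = (0.41/R)·(T_mash − T_grain) + T_mash
T_strike = (0.41/2.4)·(65.8 − 16.0) + 65.8

74.3075 °C


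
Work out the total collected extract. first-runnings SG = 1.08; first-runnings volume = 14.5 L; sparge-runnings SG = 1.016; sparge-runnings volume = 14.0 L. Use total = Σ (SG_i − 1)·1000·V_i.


first = (1.08 − 1)·1000·14.5 = 1160.0000
sparge = (1.016 − 1)·1000·14.0 = 224.0000
total = 1160.0000 + 224.0000

1384.0000 gravity·L


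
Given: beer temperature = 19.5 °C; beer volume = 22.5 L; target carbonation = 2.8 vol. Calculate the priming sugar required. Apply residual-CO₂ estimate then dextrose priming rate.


residual = 14.695·(0.01821 + 0.09011·e^(−0.04·T));  sugar = (target − residual)·4.0·V
residual = 14.695·(0.01821 + 0.09011·e^(−0.04·19.5)) = 0.8746
sugar = (2.8 − 0.8746)·4.0·22.5

173.2858 g


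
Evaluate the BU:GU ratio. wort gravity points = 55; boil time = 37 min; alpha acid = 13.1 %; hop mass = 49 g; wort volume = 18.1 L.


U = 1.65·0.000125^(GP/1000)·(1−e^(−0.04t))/4.15;  IBU = (α/100)·m·U·1000/V;  BU:GU = IBU/GP
U = 1.65·0.000125^(55/1000)·(1−e^(−0.04·37))/4.15 = 0.1873
IBU = (13.1/100)·49·0.1873·1000/18.1 = 66.4318
BU:GU = 66.4318/55

1.2079


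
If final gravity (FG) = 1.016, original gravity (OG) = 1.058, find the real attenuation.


AA = (OG−FG)/(OG−1)·100;  RA = AA·0.8192
AA = (1.058 − 1.016)/(1.058 − 1)·100 = 72.4138
RA = 72.4138·0.8192

59.3214 %


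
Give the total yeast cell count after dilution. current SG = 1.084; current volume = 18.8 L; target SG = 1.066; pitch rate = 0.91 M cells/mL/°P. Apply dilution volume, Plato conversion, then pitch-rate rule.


V_w = V·((SG_c−1)/(SG_t−1)−1);  °P = 259 − 259/SG_t;  cells = rate·(V+V_w)·°P
V_w = 18.8·((1.084−1)/(1.066−1)−1) = 5.1273
V_final = 18.8 + 5.1273 = 23.9273
°P = 259 − 259/1.066 = 16.0356
cells = 0.91·23.9273·16.0356

349.1573 billion cells


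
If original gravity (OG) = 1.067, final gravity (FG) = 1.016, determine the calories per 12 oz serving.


ABW = (OG−FG)·131.25·0.79/FG;  °P = 259 − 259/SG (for OG→OE and FG→AE);  RE = 0.1808·OE + 0.8192·AE;  Cal = (6.9·ABW + 4·(RE−0.1))·FG·3.55
ABW = (1.067 − 1.016)·131.25·0.79/1.016 = 5.2048
OE = 259 − 259/1.067 = 16.2634 °P
AE = 259 − 259/1.016 = 4.0787 °P
RE = 0.1808·16.2634 + 0.8192·4.0787 = 6.2817 °P
Cal = (6.9·5.2048 + 4·(6.2817−0.1))·1.016·3.55

218.7160 kcal


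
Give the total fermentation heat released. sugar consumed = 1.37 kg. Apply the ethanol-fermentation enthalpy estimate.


Q = m_sugar · 590 kJ/kg
Q = 1.37 · 590

808.3000 kJ


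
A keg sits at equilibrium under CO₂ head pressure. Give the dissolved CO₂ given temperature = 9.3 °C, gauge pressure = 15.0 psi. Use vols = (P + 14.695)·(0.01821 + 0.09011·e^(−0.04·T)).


vols = (15.0 + 14.695)·(0.01821 + 0.09011·e^(−0.04·9.3))

2.3853 volumes


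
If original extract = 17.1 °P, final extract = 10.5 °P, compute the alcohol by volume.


SG = 259/(259 − P);  ABV = (OG − FG)·131.25
OG = 259/(259 − 17.1) = 1.0707
FG = 259/(259 − 10.5) = 1.0423
ABV = (1.0707 − 1.0423)·131.25

3.7323 % ABV


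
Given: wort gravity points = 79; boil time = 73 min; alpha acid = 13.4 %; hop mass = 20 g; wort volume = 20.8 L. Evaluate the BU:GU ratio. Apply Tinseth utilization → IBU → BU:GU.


U = 1.65·0.000125^(GP/1000)·(1−e^(−0.04t))/4.15;  IBU = (α/100)·m·U·1000/V;  BU:GU = IBU/GP
U = 1.65·0.000125^(79/1000)·(1−e^(−0.04·73))/4.15 = 0.1849
IBU = (13.4/100)·20·0.1849·1000/20.8 = 23.8278
BU:GU = 23.8278/79

0.3016


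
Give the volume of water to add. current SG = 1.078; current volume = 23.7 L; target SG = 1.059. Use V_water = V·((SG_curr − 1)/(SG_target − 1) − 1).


V_water = 23.7·((1.078 − 1)/(1.059 − 1) − 1)

7.6322 L


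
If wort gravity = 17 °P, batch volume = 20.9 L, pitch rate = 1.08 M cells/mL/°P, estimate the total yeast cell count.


cells (billions) = rate · V_L · °P
cells = 1.08 · 20.9 · 17

383.7240 billion cells


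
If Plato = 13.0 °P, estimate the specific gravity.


SG = 259/(259 − P)
SG = 259/(259 − 13.0)

1.0528


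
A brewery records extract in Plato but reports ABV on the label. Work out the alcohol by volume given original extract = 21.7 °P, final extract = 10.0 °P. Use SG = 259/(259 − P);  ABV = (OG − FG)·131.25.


OG = 259/(259 − 21.7) = 1.0914
FG = 259/(259 − 10.0) = 1.0402
ABV = (1.0914 − 1.0402)·131.25

6.7311 % ABV


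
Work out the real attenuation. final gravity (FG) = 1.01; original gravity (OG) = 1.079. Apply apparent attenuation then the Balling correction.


AA = (OG−FG)/(OG−1)·100;  RA = AA·0.8192
AA = (1.079 − 1.01)/(1.079 − 1)·100 = 87.3418
RA = 87.3418·0.8192

71.5504 %


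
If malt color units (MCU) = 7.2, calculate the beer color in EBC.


SRM = 1.4922·MCU^0.6859;  EBC = SRM·1.97
SRM = 1.4922·7.2^0.6859 = 5.7792
EBC = 5.7792·1.97

11.3851 EBC


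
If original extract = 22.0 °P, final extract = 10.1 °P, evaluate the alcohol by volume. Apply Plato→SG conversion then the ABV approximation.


SG = 259/(259 − P);  ABV = (OG − FG)·131.25
OG = 259/(259 − 22.0) = 1.0928
FG = 259/(259 − 10.1) = 1.0406
ABV = (1.0928 − 1.0406)·131.25

6.8576 % ABV


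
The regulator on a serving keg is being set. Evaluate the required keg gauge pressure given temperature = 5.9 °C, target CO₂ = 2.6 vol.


psi = vols/(0.01821 + 0.09011·e^(−0.04·T)) − 14.695
psi = 2.6/(0.01821 + 0.09011·e^(−0.04·5.9)) − 14.695

14.3952 psi


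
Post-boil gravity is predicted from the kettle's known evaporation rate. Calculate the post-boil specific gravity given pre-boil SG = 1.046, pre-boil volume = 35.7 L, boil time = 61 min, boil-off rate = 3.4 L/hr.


V_post = V_pre − rate·(t/60);  SG_post = 1 + (SG_pre−1)·V_pre/V_post
V_post = 35.7 − 3.4·(61/60) = 32.2433
SG_post = 1 + (1.046 − 1)·35.7/32.2433

1.0509


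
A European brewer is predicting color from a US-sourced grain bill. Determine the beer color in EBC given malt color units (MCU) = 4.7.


SRM = 1.4922·MCU^0.6859;  EBC = SRM·1.97
SRM = 1.4922·4.7^0.6859 = 4.3134
EBC = 4.3134·1.97

8.4974 EBC


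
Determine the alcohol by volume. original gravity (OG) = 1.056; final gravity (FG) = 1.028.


ABV = (OG − FG) · 131.25
ABV = (1.056 − 1.028) · 131.25

3.6750 % ABV


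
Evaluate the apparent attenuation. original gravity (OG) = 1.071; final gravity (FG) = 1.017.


AA = (OG − FG)/(OG − 1) · 100
AA = (1.071 − 1.017)/(1.071 − 1) · 100

76.0563 %


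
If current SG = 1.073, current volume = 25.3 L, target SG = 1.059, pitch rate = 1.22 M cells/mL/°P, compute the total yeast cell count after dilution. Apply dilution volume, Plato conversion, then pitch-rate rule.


V_w = V·((SG_c−1)/(SG_t−1)−1);  °P = 259 − 259/SG_t;  cells = rate·(V+V_w)·°P
V_w = 25.3·((1.073−1)/(1.059−1)−1) = 6.0034
V_final = 25.3 + 6.0034 = 31.3034
°P = 259 − 259/1.059 = 14.4297
cells = 1.22·31.3034·14.4297

551.0703 billion cells


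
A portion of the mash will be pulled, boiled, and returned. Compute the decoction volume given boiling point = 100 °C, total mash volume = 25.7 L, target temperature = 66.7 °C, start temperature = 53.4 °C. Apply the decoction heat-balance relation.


V_dec = V_total·(T_target − T_start)/(T_boil − T_start)
V_dec = 25.7·(66.7 − 53.4)/(100 − 53.4)

7.3350 L


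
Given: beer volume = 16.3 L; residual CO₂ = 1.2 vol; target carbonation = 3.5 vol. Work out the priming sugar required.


sugar = (target − residual)·4.0·V
sugar = (3.5 − 1.2)·4.0·16.3

149.9600 g


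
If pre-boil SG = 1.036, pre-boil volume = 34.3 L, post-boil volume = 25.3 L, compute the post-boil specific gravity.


SG_post = 1 + (SG_pre − 1)·V_pre/V_post
pts_pre = (1.036 − 1)·1000 = 36.0000
pts_post = 36.0000·34.3/25.3 = 48.8063
SG_post = 1 + 48.8063/1000

1.0488


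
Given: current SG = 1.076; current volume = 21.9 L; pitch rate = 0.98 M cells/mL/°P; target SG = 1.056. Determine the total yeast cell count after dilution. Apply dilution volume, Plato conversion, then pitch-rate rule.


V_w = V·((SG_c−1)/(SG_t−1)−1);  °P = 259 − 259/SG_t;  cells = rate·(V+V_w)·°P
V_w = 21.9·((1.076−1)/(1.056−1)−1) = 7.8214
V_final = 21.9 + 7.8214 = 29.7214
°P = 259 − 259/1.056 = 13.7348
cells = 0.98·29.7214·13.7348

400.0549 billion cells


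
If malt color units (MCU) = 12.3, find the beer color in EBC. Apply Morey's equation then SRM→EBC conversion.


SRM = 1.4922·MCU^0.6859;  EBC = SRM·1.97
SRM = 1.4922·12.3^0.6859 = 8.3444
EBC = 8.3444·1.97

16.4384 EBC


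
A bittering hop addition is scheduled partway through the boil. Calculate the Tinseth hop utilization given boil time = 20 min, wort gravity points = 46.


U = 1.65·0.000125^(GP/1000) · (1 − e^(−0.04·t))/4.15
bigness = 1.65·0.000125^(46/1000) = 1.0913
boil_factor = (1 − e^(−0.04·20))/4.15 = 0.1327
U = 1.0913 · 0.1327

0.1448


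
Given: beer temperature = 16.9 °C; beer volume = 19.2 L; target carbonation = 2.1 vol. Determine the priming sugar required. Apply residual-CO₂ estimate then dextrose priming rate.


residual = 14.695·(0.01821 + 0.09011·e^(−0.04·T));  sugar = (target − residual)·4.0·V
residual = 14.695·(0.01821 + 0.09011·e^(−0.04·16.9)) = 0.9411
sugar = (2.1 − 0.9411)·4.0·19.2

89.0012 g


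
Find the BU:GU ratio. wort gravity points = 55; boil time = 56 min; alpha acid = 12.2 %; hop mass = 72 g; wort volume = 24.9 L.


U = 1.65·0.000125^(GP/1000)·(1−e^(−0.04t))/4.15;  IBU = (α/100)·m·U·1000/V;  BU:GU = IBU/GP
U = 1.65·0.000125^(55/1000)·(1−e^(−0.04·56))/4.15 = 0.2167
IBU = (12.2/100)·72·0.2167·1000/24.9 = 76.4493
BU:GU = 76.4493/55

1.3900


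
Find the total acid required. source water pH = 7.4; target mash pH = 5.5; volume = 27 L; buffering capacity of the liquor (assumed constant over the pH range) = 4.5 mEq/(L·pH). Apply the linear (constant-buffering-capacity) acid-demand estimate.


acid = buffering capacity · (pH_source − pH_target) · V
acid = 4.5 · (7.4 − 5.5) · 27

230.8500 mEq


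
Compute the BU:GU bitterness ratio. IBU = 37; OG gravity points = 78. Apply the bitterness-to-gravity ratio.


BU:GU = IBU / OG_points
BU:GU = 37 / 78

0.4744


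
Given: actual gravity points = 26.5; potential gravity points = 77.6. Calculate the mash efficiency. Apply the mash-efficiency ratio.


efficiency = actual / potential × 100
efficiency = 26.5 / 77.6 × 100

34.1495 %


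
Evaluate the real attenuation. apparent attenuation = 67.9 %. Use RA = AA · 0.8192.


RA = 67.9 · 0.8192

55.6237 %


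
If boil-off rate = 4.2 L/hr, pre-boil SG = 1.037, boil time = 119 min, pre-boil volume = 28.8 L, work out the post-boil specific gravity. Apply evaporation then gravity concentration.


V_post = V_pre − rate·(t/60);  SG_post = 1 + (SG_pre−1)·V_pre/V_post
V_post = 28.8 − 4.2·(119/60) = 20.4700
SG_post = 1 + (1.037 − 1)·28.8/20.4700

1.0521


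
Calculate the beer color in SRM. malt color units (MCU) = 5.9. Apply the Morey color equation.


SRM = 1.4922 · MCU^0.6859
SRM = 1.4922 · 5.9^0.6859

5.0414 SRM


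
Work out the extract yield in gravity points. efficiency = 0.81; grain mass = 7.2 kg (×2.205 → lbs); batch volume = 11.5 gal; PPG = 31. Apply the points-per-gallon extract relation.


points = lbs × PPG × eff / vol
lbs = 7.2 × 2.205 = 15.8760
points = 15.8760 × 31 × 0.81 / 11.5

34.6649 points


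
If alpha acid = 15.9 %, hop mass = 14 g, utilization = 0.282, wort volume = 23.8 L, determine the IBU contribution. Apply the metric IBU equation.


IBU = (α/100)·mass·U·1000 / V
IBU = (15.9/100)·14·0.282·1000 / 23.8

26.3753 IBU


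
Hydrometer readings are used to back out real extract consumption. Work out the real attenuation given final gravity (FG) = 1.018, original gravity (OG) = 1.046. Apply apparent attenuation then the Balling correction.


AA = (OG−FG)/(OG−1)·100;  RA = AA·0.8192
AA = (1.046 − 1.018)/(1.046 − 1)·100 = 60.8696
RA = 60.8696·0.8192

49.8643 %


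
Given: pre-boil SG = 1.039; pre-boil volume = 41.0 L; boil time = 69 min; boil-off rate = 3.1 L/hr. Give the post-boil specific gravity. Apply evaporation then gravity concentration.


V_post = V_pre − rate·(t/60);  SG_post = 1 + (SG_pre−1)·V_pre/V_post
V_post = 41.0 − 3.1·(69/60) = 37.4350
SG_post = 1 + (1.039 − 1)·41.0/37.4350

1.0427


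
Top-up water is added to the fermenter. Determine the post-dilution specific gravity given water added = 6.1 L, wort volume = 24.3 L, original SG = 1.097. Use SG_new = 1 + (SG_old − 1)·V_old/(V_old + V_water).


pts = (1.097 − 1)·1000·24.3/(24.3 + 6.1) = 77.5362
SG_new = 1 + 77.5362/1000

1.0775


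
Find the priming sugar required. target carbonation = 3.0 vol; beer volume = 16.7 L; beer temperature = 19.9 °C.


residual = 14.695·(0.01821 + 0.09011·e^(−0.04·T));  sugar = (target − residual)·4.0·V
residual = 14.695·(0.01821 + 0.09011·e^(−0.04·19.9)) = 0.8650
sugar = (3.0 − 0.8650)·4.0·16.7

142.6202 g


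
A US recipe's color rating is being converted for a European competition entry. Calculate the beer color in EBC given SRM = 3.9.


EBC = SRM · 1.97
EBC = 3.9 · 1.97

7.6830 EBC


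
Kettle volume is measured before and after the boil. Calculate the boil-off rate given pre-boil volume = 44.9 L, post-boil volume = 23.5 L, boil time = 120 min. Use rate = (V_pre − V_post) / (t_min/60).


rate = (44.9 − 23.5) / (120/60)

10.7000 L/hr


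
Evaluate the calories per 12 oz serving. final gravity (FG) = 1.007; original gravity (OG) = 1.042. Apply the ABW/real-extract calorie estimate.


ABW = (OG−FG)·131.25·0.79/FG;  °P = 259 − 259/SG (for OG→OE and FG→AE);  RE = 0.1808·OE + 0.8192·AE;  Cal = (6.9·ABW + 4·(RE−0.1))·FG·3.55
ABW = (1.042 − 1.007)·131.25·0.79/1.007 = 3.6038
OE = 259 − 259/1.042 = 10.4395 °P
AE = 259 − 259/1.007 = 1.8004 °P
RE = 0.1808·10.4395 + 0.8192·1.8004 = 3.3624 °P
Cal = (6.9·3.6038 + 4·(3.3624−0.1))·1.007·3.55

135.5436 kcal


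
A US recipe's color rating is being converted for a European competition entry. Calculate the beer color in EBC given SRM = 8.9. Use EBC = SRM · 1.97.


EBC = 8.9 · 1.97

17.5330 EBC


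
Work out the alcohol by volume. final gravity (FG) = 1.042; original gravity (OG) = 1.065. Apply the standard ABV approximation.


ABV = (OG − FG) · 131.25
ABV = (1.065 − 1.042) · 131.25

3.0187 % ABV


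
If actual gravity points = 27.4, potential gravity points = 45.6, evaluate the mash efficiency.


efficiency = actual / potential × 100
efficiency = 27.4 / 45.6 × 100

60.0877 %


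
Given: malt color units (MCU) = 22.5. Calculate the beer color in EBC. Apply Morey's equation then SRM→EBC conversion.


SRM = 1.4922·MCU^0.6859;  EBC = SRM·1.97
SRM = 1.4922·22.5^0.6859 = 12.6267
EBC = 12.6267·1.97

24.8746 EBC


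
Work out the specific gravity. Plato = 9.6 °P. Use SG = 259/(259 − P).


SG = 259/(259 − 9.6)

1.0385


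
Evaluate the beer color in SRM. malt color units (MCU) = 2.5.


SRM = 1.4922 · MCU^0.6859
SRM = 1.4922 · 2.5^0.6859

2.7975 SRM


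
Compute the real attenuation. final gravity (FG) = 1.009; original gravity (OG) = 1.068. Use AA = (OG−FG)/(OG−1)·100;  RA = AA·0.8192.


AA = (1.068 − 1.009)/(1.068 − 1)·100 = 86.7647
RA = 86.7647·0.8192

71.0776 %


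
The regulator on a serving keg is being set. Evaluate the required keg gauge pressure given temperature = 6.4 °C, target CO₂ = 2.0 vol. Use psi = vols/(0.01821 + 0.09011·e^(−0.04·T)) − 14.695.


psi = 2.0/(0.01821 + 0.09011·e^(−0.04·6.4)) − 14.695

8.0406 psi


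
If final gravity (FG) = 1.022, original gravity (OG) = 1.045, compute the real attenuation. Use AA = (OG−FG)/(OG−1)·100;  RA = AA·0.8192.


AA = (1.045 − 1.022)/(1.045 − 1)·100 = 51.1111
RA = 51.1111·0.8192

41.8702 %


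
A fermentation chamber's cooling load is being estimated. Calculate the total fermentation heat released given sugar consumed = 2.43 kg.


Q = m_sugar · 590 kJ/kg
Q = 2.43 · 590

1433.7000 kJ


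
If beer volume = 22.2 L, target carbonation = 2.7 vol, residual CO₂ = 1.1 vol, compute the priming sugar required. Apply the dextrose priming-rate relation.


sugar = (target − residual)·4.0·V
sugar = (2.7 − 1.1)·4.0·22.2

142.0800 g


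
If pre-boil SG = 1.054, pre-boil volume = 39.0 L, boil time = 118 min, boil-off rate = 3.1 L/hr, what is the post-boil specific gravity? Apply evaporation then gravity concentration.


V_post = V_pre − rate·(t/60);  SG_post = 1 + (SG_pre−1)·V_pre/V_post
V_post = 39.0 − 3.1·(118/60) = 32.9033
SG_post = 1 + (1.054 − 1)·39.0/32.9033

1.0640


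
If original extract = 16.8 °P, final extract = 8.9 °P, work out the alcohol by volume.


SG = 259/(259 − P);  ABV = (OG − FG)·131.25
OG = 259/(259 − 16.8) = 1.0694
FG = 259/(259 − 8.9) = 1.0356
ABV = (1.0694 − 1.0356)·131.25

4.4334 % ABV


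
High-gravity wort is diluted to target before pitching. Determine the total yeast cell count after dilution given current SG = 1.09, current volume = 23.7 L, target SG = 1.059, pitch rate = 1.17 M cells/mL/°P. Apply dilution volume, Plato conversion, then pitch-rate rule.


V_w = V·((SG_c−1)/(SG_t−1)−1);  °P = 259 − 259/SG_t;  cells = rate·(V+V_w)·°P
V_w = 23.7·((1.09−1)/(1.059−1)−1) = 12.4525
V_final = 23.7 + 12.4525 = 36.1525
°P = 259 − 259/1.059 = 14.4297
cells = 1.17·36.1525·14.4297

610.3522 billion cells


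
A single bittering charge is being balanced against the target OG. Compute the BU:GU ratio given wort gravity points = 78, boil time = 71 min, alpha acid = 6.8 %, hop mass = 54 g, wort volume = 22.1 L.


U = 1.65·0.000125^(GP/1000)·(1−e^(−0.04t))/4.15;  IBU = (α/100)·m·U·1000/V;  BU:GU = IBU/GP
U = 1.65·0.000125^(78/1000)·(1−e^(−0.04·71))/4.15 = 0.1857
IBU = (6.8/100)·54·0.1857·1000/22.1 = 30.8574
BU:GU = 30.8574/78

0.3956


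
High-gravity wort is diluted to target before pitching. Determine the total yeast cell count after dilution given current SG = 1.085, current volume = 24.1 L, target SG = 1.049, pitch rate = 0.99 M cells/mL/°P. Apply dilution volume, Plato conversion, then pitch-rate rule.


V_w = V·((SG_c−1)/(SG_t−1)−1);  °P = 259 − 259/SG_t;  cells = rate·(V+V_w)·°P
V_w = 24.1·((1.085−1)/(1.049−1)−1) = 17.7061
V_final = 24.1 + 17.7061 = 41.8061
°P = 259 − 259/1.049 = 12.0982
cells = 0.99·41.8061·12.0982

500.7206 billion cells


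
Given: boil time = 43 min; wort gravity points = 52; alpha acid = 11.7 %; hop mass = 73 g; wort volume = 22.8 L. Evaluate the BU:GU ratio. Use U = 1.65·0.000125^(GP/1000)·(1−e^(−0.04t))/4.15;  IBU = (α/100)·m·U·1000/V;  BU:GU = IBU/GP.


U = 1.65·0.000125^(52/1000)·(1−e^(−0.04·43))/4.15 = 0.2045
IBU = (11.7/100)·73·0.2045·1000/22.8 = 76.6227
BU:GU = 76.6227/52

1.4735


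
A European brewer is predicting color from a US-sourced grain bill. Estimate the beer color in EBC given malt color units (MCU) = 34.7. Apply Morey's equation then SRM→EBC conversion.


SRM = 1.4922·MCU^0.6859;  EBC = SRM·1.97
SRM = 1.4922·34.7^0.6859 = 16.9957
EBC = 16.9957·1.97

33.4815 EBC


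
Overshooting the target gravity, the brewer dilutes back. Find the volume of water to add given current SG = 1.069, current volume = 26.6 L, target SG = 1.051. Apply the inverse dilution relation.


V_water = V·((SG_curr − 1)/(SG_target − 1) − 1)
V_water = 26.6·((1.069 − 1)/(1.051 − 1) − 1)

9.3882 L


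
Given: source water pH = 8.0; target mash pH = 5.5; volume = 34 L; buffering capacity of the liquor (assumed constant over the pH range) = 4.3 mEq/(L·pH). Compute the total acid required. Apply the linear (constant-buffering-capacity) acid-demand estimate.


acid = buffering capacity · (pH_source − pH_target) · V
acid = 4.3 · (8.0 − 5.5) · 34

365.5000 mEq


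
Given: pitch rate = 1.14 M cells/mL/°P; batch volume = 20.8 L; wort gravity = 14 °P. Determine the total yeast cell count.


cells (billions) = rate · V_L · °P
cells = 1.14 · 20.8 · 14

331.9680 billion cells


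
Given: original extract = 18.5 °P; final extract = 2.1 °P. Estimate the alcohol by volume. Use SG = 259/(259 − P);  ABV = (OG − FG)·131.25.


OG = 259/(259 − 18.5) = 1.0769
FG = 259/(259 − 2.1) = 1.0082
ABV = (1.0769 − 1.0082)·131.25

9.0233 % ABV


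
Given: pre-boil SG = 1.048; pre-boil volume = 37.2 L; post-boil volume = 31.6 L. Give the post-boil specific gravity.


SG_post = 1 + (SG_pre − 1)·V_pre/V_post
pts_pre = (1.048 − 1)·1000 = 48.0000
pts_post = 48.0000·37.2/31.6 = 56.5063
SG_post = 1 + 56.5063/1000

1.0565


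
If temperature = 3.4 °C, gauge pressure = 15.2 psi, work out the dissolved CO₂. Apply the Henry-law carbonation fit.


vols = (P + 14.695)·(0.01821 + 0.09011·e^(−0.04·T))
vols = (15.2 + 14.695)·(0.01821 + 0.09011·e^(−0.04·3.4))

2.8957 volumes


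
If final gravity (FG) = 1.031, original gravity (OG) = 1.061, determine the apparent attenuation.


AA = (OG − FG)/(OG − 1) · 100
AA = (1.061 − 1.031)/(1.061 − 1) · 100

49.1803 %


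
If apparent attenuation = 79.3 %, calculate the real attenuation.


RA = AA · 0.8192
RA = 79.3 · 0.8192

64.9626 %


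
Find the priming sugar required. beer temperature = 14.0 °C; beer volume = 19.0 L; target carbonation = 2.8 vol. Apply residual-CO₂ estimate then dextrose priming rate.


residual = 14.695·(0.01821 + 0.09011·e^(−0.04·T));  sugar = (target − residual)·4.0·V
residual = 14.695·(0.01821 + 0.09011·e^(−0.04·14.0)) = 1.0240
sugar = (2.8 − 1.0240)·4.0·19.0

134.9781 g


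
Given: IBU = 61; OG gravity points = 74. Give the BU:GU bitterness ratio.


BU:GU = IBU / OG_points
BU:GU = 61 / 74

0.8243


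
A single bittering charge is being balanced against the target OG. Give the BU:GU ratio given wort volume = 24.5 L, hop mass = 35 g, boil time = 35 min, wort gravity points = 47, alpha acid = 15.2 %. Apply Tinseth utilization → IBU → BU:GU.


U = 1.65·0.000125^(GP/1000)·(1−e^(−0.04t))/4.15;  IBU = (α/100)·m·U·1000/V;  BU:GU = IBU/GP
U = 1.65·0.000125^(47/1000)·(1−e^(−0.04·35))/4.15 = 0.1963
IBU = (15.2/100)·35·0.1963·1000/24.5 = 42.6347
BU:GU = 42.6347/47

0.9071


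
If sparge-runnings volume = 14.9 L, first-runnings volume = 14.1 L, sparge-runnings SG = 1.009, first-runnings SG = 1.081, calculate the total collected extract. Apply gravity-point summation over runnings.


total = Σ (SG_i − 1)·1000·V_i
first = (1.081 − 1)·1000·14.1 = 1142.1000
sparge = (1.009 − 1)·1000·14.9 = 134.1000
total = 1142.1000 + 134.1000

1276.2000 gravity·L


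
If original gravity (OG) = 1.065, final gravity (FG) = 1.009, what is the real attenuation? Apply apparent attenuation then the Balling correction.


AA = (OG−FG)/(OG−1)·100;  RA = AA·0.8192
AA = (1.065 − 1.009)/(1.065 − 1)·100 = 86.1538
RA = 86.1538·0.8192

70.5772 %


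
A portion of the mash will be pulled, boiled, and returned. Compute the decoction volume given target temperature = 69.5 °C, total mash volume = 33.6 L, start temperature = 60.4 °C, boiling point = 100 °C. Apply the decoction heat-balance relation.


V_dec = V_total·(T_target − T_start)/(T_boil − T_start)
V_dec = 33.6·(69.5 − 60.4)/(100 − 60.4)

7.7212 L


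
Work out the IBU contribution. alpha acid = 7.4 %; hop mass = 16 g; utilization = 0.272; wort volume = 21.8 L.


IBU = (α/100)·mass·U·1000 / V
IBU = (7.4/100)·16·0.272·1000 / 21.8

14.7728 IBU


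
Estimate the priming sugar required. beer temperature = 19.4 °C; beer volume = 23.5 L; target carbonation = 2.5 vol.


residual = 14.695·(0.01821 + 0.09011·e^(−0.04·T));  sugar = (target − residual)·4.0·V
residual = 14.695·(0.01821 + 0.09011·e^(−0.04·19.4)) = 0.8770
sugar = (2.5 − 0.8770)·4.0·23.5

152.5587 g


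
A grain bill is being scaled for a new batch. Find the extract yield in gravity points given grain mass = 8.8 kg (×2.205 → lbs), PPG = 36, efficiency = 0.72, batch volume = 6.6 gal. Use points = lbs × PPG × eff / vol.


lbs = 8.8 × 2.205 = 19.4040
points = 19.4040 × 36 × 0.72 / 6.6

76.2048 points


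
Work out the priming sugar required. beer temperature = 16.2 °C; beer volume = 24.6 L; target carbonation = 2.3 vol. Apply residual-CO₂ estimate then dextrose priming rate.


residual = 14.695·(0.01821 + 0.09011·e^(−0.04·T));  sugar = (target − residual)·4.0·V
residual = 14.695·(0.01821 + 0.09011·e^(−0.04·16.2)) = 0.9603
sugar = (2.3 − 0.9603)·4.0·24.6

131.8309 g


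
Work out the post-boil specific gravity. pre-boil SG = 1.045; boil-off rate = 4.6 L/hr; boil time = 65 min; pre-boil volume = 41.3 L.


V_post = V_pre − rate·(t/60);  SG_post = 1 + (SG_pre−1)·V_pre/V_post
V_post = 41.3 − 4.6·(65/60) = 36.3167
SG_post = 1 + (1.045 − 1)·41.3/36.3167

1.0512


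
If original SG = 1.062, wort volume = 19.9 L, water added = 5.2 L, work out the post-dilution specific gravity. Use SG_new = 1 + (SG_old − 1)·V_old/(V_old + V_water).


pts = (1.062 − 1)·1000·19.9/(19.9 + 5.2) = 49.1554
SG_new = 1 + 49.1554/1000

1.0492


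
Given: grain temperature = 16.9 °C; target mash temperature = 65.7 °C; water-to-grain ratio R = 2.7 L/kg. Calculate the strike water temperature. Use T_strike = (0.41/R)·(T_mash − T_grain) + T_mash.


T_strike = (0.41/2.7)·(65.7 − 16.9) + 65.7

73.1104 °C


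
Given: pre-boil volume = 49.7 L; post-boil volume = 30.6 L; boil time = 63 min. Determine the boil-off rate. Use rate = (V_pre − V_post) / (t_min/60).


rate = (49.7 − 30.6) / (63/60)

18.1905 L/hr


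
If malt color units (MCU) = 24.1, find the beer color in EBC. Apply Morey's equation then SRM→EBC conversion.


SRM = 1.4922·MCU^0.6859;  EBC = SRM·1.97
SRM = 1.4922·24.1^0.6859 = 13.2359
EBC = 13.2359·1.97

26.0747 EBC


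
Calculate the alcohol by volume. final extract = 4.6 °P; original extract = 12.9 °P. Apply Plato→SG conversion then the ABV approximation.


SG = 259/(259 − P);  ABV = (OG − FG)·131.25
OG = 259/(259 − 12.9) = 1.0524
FG = 259/(259 − 4.6) = 1.0181
ABV = (1.0524 − 1.0181)·131.25

4.5066 % ABV


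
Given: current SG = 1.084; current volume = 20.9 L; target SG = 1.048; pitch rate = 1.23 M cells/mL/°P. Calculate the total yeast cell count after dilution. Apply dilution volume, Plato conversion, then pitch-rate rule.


V_w = V·((SG_c−1)/(SG_t−1)−1);  °P = 259 − 259/SG_t;  cells = rate·(V+V_w)·°P
V_w = 20.9·((1.084−1)/(1.048−1)−1) = 15.6750
V_final = 20.9 + 15.6750 = 36.5750
°P = 259 − 259/1.048 = 11.8626
cells = 1.23·36.5750·11.8626

533.6655 billion cells


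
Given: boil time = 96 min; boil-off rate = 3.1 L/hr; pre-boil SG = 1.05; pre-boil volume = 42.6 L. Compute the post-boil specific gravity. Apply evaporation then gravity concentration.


V_post = V_pre − rate·(t/60);  SG_post = 1 + (SG_pre−1)·V_pre/V_post
V_post = 42.6 − 3.1·(96/60) = 37.6400
SG_post = 1 + (1.05 − 1)·42.6/37.6400

1.0566


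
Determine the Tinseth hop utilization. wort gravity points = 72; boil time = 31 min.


U = 1.65·0.000125^(GP/1000) · (1 − e^(−0.04·t))/4.15
bigness = 1.65·0.000125^(72/1000) = 0.8639
boil_factor = (1 − e^(−0.04·31))/4.15 = 0.1712
U = 0.8639 · 0.1712

0.1479


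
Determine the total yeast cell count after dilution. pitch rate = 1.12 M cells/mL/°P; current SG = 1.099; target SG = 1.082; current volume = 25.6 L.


V_w = V·((SG_c−1)/(SG_t−1)−1);  °P = 259 − 259/SG_t;  cells = rate·(V+V_w)·°P
V_w = 25.6·((1.099−1)/(1.082−1)−1) = 5.3073
V_final = 25.6 + 5.3073 = 30.9073
°P = 259 − 259/1.082 = 19.6285
cells = 1.12·30.9073·19.6285

679.4628 billion cells


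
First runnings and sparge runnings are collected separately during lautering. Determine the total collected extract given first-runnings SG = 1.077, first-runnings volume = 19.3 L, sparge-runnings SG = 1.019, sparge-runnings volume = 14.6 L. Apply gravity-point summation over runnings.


total = Σ (SG_i − 1)·1000·V_i
first = (1.077 − 1)·1000·19.3 = 1486.1000
sparge = (1.019 − 1)·1000·14.6 = 277.4000
total = 1486.1000 + 277.4000

1763.5000 gravity·L


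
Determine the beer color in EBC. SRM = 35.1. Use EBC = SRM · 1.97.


EBC = 35.1 · 1.97

69.1470 EBC


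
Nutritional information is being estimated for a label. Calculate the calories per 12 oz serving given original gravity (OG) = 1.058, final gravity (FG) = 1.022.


ABW = (OG−FG)·131.25·0.79/FG;  °P = 259 − 259/SG (for OG→OE and FG→AE);  RE = 0.1808·OE + 0.8192·AE;  Cal = (6.9·ABW + 4·(RE−0.1))·FG·3.55
ABW = (1.058 − 1.022)·131.25·0.79/1.022 = 3.6524
OE = 259 − 259/1.058 = 14.1985 °P
AE = 259 − 259/1.022 = 5.5753 °P
RE = 0.1808·14.1985 + 0.8192·5.5753 = 7.1344 °P
Cal = (6.9·3.6524 + 4·(7.1344−0.1))·1.022·3.55

193.5198 kcal


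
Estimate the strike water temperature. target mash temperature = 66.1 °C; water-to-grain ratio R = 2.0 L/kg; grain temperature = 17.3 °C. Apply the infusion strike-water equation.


T_strike = (0.41/R)·(T_mash − T_grain) + T_mash
T_strike = (0.41/2.0)·(66.1 − 17.3) + 66.1

76.1040 °C


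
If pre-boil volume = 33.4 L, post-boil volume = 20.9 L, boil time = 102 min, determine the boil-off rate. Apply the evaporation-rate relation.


rate = (V_pre − V_post) / (t_min/60)
rate = (33.4 − 20.9) / (102/60)

7.3529 L/hr


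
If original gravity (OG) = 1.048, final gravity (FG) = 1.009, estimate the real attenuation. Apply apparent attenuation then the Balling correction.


AA = (OG−FG)/(OG−1)·100;  RA = AA·0.8192
AA = (1.048 − 1.009)/(1.048 − 1)·100 = 81.2500
RA = 81.2500·0.8192

66.5600 %


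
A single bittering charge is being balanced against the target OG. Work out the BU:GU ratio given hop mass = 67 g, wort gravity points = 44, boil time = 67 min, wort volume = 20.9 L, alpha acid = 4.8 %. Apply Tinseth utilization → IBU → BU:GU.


U = 1.65·0.000125^(GP/1000)·(1−e^(−0.04t))/4.15;  IBU = (α/100)·m·U·1000/V;  BU:GU = IBU/GP
U = 1.65·0.000125^(44/1000)·(1−e^(−0.04·67))/4.15 = 0.2494
IBU = (4.8/100)·67·0.2494·1000/20.9 = 38.3728
BU:GU = 38.3728/44

0.8721


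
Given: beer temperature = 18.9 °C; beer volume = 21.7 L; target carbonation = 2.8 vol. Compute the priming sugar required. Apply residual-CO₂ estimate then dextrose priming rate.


residual = 14.695·(0.01821 + 0.09011·e^(−0.04·T));  sugar = (target − residual)·4.0·V
residual = 14.695·(0.01821 + 0.09011·e^(−0.04·18.9)) = 0.8893
sugar = (2.8 − 0.8893)·4.0·21.7

165.8448 g


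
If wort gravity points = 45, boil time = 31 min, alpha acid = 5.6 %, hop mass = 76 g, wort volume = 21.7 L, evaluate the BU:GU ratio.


U = 1.65·0.000125^(GP/1000)·(1−e^(−0.04t))/4.15;  IBU = (α/100)·m·U·1000/V;  BU:GU = IBU/GP
U = 1.65·0.000125^(45/1000)·(1−e^(−0.04·31))/4.15 = 0.1886
IBU = (5.6/100)·76·0.1886·1000/21.7 = 36.9806
BU:GU = 36.9806/45

0.8218


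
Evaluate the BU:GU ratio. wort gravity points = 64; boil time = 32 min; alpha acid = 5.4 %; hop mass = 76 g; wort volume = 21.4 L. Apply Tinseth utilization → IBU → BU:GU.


U = 1.65·0.000125^(GP/1000)·(1−e^(−0.04t))/4.15;  IBU = (α/100)·m·U·1000/V;  BU:GU = IBU/GP
U = 1.65·0.000125^(64/1000)·(1−e^(−0.04·32))/4.15 = 0.1615
IBU = (5.4/100)·76·0.1615·1000/21.4 = 30.9704
BU:GU = 30.9704/64

0.4839


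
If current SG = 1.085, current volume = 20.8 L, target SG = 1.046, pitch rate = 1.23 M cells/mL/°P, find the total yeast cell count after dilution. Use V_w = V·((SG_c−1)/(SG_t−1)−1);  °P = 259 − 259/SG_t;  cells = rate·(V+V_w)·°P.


V_w = 20.8·((1.085−1)/(1.046−1)−1) = 17.6348
V_final = 20.8 + 17.6348 = 38.4348
°P = 259 − 259/1.046 = 11.3901
cells = 1.23·38.4348·11.3901

538.4625 billion cells


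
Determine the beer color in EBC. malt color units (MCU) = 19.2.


SRM = 1.4922·MCU^0.6859;  EBC = SRM·1.97
SRM = 1.4922·19.2^0.6859 = 11.3251
EBC = 11.3251·1.97

22.3105 EBC


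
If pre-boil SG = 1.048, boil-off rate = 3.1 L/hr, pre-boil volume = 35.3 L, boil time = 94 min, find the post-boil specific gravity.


V_post = V_pre − rate·(t/60);  SG_post = 1 + (SG_pre−1)·V_pre/V_post
V_post = 35.3 − 3.1·(94/60) = 30.4433
SG_post = 1 + (1.048 − 1)·35.3/30.4433

1.0557


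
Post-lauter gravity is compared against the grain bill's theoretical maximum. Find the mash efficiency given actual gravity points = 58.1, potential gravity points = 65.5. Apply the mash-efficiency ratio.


efficiency = actual / potential × 100
efficiency = 58.1 / 65.5 × 100

88.7023 %


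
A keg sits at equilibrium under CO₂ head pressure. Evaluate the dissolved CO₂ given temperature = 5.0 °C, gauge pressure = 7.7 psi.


vols = (P + 14.695)·(0.01821 + 0.09011·e^(−0.04·T))
vols = (7.7 + 14.695)·(0.01821 + 0.09011·e^(−0.04·5.0))

2.0600 volumes


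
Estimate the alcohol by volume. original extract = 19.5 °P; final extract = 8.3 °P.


SG = 259/(259 − P);  ABV = (OG − FG)·131.25
OG = 259/(259 − 19.5) = 1.0814
FG = 259/(259 − 8.3) = 1.0331
ABV = (1.0814 − 1.0331)·131.25

6.3410 % ABV


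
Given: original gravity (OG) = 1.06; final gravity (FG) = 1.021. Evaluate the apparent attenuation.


AA = (OG − FG)/(OG − 1) · 100
AA = (1.06 − 1.021)/(1.06 − 1) · 100

65.0000 %


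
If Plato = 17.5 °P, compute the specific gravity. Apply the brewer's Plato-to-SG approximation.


SG = 259/(259 − P)
SG = 259/(259 − 17.5)

1.0725


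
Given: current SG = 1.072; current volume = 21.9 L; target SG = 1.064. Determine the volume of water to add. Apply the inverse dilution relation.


V_water = V·((SG_curr − 1)/(SG_target − 1) − 1)
V_water = 21.9·((1.072 − 1)/(1.064 − 1) − 1)

2.7375 L


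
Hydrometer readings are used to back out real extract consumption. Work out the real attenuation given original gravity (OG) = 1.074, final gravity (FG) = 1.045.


AA = (OG−FG)/(OG−1)·100;  RA = AA·0.8192
AA = (1.074 − 1.045)/(1.074 − 1)·100 = 39.1892
RA = 39.1892·0.8192

32.1038 %


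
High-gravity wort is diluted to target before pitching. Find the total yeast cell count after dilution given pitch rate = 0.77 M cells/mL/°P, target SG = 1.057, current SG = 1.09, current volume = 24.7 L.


V_w = V·((SG_c−1)/(SG_t−1)−1);  °P = 259 − 259/SG_t;  cells = rate·(V+V_w)·°P
V_w = 24.7·((1.09−1)/(1.057−1)−1) = 14.3000
V_final = 24.7 + 14.3000 = 39.0000
°P = 259 − 259/1.057 = 13.9669
cells = 0.77·39.0000·13.9669

419.4256 billion cells


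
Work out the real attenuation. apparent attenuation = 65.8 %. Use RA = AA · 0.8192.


RA = 65.8 · 0.8192

53.9034 %


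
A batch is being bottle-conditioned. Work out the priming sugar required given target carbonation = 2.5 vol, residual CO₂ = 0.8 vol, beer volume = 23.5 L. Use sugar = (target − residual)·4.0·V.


sugar = (2.5 − 0.8)·4.0·23.5

159.8000 g
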